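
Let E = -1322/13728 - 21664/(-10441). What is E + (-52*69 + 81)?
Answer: -251194452973/71667024 ≈ -3505.0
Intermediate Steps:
E = 141800195/71667024 (E = -1322*1/13728 - 21664*(-1/10441) = -661/6864 + 21664/10441 = 141800195/71667024 ≈ 1.9786)
E + (-52*69 + 81) = 141800195/71667024 + (-52*69 + 81) = 141800195/71667024 + (-3588 + 81) = 141800195/71667024 - 3507 = -251194452973/71667024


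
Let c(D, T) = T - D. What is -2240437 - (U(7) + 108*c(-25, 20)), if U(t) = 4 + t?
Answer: -2245308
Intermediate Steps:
-2240437 - (U(7) + 108*c(-25, 20)) = -2240437 - ((4 + 7) + 108*(20 - 1*(-25))) = -2240437 - (11 + 108*(20 + 25)) = -2240437 - (11 + 108*45) = -2240437 - (11 + 4860) = -2240437 - 1*4871 = -2240437 - 4871 = -2245308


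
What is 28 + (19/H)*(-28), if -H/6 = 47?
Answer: 4214/141 ≈ 29.887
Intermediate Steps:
H = -282 (H = -6*47 = -282)
28 + (19/H)*(-28) = 28 + (19/(-282))*(-28) = 28 + (19*(-1/282))*(-28) = 28 - 19/282*(-28) = 28 + 266/141 = 4214/141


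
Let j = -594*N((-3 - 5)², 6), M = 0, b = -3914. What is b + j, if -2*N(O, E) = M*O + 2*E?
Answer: -350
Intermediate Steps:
N(O, E) = -E (N(O, E) = -(0*O + 2*E)/2 = -(0 + 2*E)/2 = -E)
j = 3564 (j = -(-594)*6 = -594*(-6) = 3564)
b + j = -3914 + 3564 = -350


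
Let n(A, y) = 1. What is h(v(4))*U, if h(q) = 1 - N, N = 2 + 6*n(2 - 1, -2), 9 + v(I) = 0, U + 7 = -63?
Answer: 490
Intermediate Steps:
U = -70 (U = -7 - 63 = -70)
v(I) = -9 (v(I) = -9 + 0 = -9)
N = 8 (N = 2 + 6*1 = 2 + 6 = 8)
h(q) = -7 (h(q) = 1 - 1*8 = 1 - 8 = -7)
h(v(4))*U = -7*(-70) = 490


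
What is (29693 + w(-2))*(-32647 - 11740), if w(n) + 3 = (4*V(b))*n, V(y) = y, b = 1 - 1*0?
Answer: -1317494934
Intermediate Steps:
b = 1 (b = 1 + 0 = 1)
w(n) = -3 + 4*n (w(n) = -3 + (4*1)*n = -3 + 4*n)
(29693 + w(-2))*(-32647 - 11740) = (29693 + (-3 + 4*(-2)))*(-32647 - 11740) = (29693 + (-3 - 8))*(-44387) = (29693 - 11)*(-44387) = 29682*(-44387) = -1317494934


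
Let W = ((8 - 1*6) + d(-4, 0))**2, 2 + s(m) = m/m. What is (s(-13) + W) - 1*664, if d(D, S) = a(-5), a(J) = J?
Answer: -656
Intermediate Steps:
d(D, S) = -5
s(m) = -1 (s(m) = -2 + m/m = -2 + 1 = -1)
W = 9 (W = ((8 - 1*6) - 5)**2 = ((8 - 6) - 5)**2 = (2 - 5)**2 = (-3)**2 = 9)
(s(-13) + W) - 1*664 = (-1 + 9) - 1*664 = 8 - 664 = -656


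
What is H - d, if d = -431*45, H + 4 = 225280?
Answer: 244671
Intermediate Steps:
H = 225276 (H = -4 + 225280 = 225276)
d = -19395
H - d = 225276 - 1*(-19395) = 225276 + 19395 = 244671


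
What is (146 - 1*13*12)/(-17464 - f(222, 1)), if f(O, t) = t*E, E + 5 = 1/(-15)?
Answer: 75/130942 ≈ 0.00057277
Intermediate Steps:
E = -76/15 (E = -5 + 1/(-15) = -5 - 1/15 = -76/15 ≈ -5.0667)
f(O, t) = -76*t/15 (f(O, t) = t*(-76/15) = -76*t/15)
(146 - 1*13*12)/(-17464 - f(222, 1)) = (146 - 1*13*12)/(-17464 - (-76)/15) = (146 - 13*12)/(-17464 - 1*(-76/15)) = (146 - 156)/(-17464 + 76/15) = -10/(-261884/15) = -10*(-15/261884) = 75/130942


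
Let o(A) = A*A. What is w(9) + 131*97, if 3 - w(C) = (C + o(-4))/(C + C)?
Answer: 228755/18 ≈ 12709.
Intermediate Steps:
o(A) = A²
w(C) = 3 - (16 + C)/(2*C) (w(C) = 3 - (C + (-4)²)/(C + C) = 3 - (C + 16)/(2*C) = 3 - (16 + C)*1/(2*C) = 3 - (16 + C)/(2*C))
w(9) + 131*97 = (5/2 - 8/9) + 131*97 = (5/2 - 8*⅑) + 12707 = (5/2 - 8/9) + 12707 = 29/18 + 12707 = 228755/18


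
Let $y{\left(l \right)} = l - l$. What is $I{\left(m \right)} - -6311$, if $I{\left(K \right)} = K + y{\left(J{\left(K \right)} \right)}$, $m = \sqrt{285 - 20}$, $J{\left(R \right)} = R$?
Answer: $6311 + \sqrt{265} \approx 6327.3$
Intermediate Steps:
$m = \sqrt{265} \approx 16.279$
$y{\left(l \right)} = 0$
$I{\left(K \right)} = K$ ($I{\left(K \right)} = K + 0 = K$)
$I{\left(m \right)} - -6311 = \sqrt{265} - -6311 = \sqrt{265} + 6311 = 6311 + \sqrt{265}$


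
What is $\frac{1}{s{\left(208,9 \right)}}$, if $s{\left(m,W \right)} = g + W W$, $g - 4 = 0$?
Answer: $\frac{1}{85} \approx 0.011765$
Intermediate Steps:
$g = 4$ ($g = 4 + 0 = 4$)
$s{\left(m,W \right)} = 4 + W^{2}$ ($s{\left(m,W \right)} = 4 + W W = 4 + W^{2}$)
$\frac{1}{s{\left(208,9 \right)}} = \frac{1}{4 + 9^{2}} = \frac{1}{4 + 81} = \frac{1}{85}$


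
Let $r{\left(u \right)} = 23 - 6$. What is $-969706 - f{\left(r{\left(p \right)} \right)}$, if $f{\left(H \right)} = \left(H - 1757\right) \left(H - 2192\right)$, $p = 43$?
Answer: $-4754206$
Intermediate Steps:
$r{\left(u \right)} = 17$ ($r{\left(u \right)} = 23 - 6 = 17$)
$f{\left(H \right)} = \left(-2192 + H\right) \left(-1757 + H\right)$ ($f{\left(H \right)} = \left(-1757 + H\right) \left(-2192 + H\right) = \left(-2192 + H\right) \left(-1757 + H\right)$)
$-969706 - f{\left(r{\left(p \right)} \right)} = -969706 - \left(3851344 + 17^{2} - 67133\right) = -969706 - \left(3851344 + 289 - 67133\right) = -969706 - 3784500 = -4754206$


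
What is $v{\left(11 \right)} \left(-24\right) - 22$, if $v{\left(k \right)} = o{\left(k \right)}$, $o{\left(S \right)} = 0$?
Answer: $-22$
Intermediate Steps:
$v{\left(k \right)} = 0$
$v{\left(11 \right)} \left(-24\right) - 22 = 0 \left(-24\right) - 22 = 0 - 22 = -22$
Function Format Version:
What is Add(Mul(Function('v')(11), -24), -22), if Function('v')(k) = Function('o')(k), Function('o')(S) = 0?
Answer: -22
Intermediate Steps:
Function('v')(k) = 0
Add(Mul(Function('v')(11), -24), -22) = Add(Mul(0, -24), -22) = Add(0, -22) = -22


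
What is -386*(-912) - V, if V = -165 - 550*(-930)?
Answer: -159303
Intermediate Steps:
V = 511335 (V = -165 + 511500 = 511335)
-386*(-912) - V = -386*(-912) - 1*511335 = 352032 - 511335 = -159303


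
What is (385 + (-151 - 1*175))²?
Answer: 3481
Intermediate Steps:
(385 + (-151 - 1*175))² = (385 + (-151 - 175))² = (385 - 326)² = 59² = 3481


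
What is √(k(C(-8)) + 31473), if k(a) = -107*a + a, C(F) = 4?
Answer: √31049 ≈ 176.21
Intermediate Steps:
k(a) = -106*a
√(k(C(-8)) + 31473) = √(-106*4 + 31473) = √(-424 + 31473) = √31049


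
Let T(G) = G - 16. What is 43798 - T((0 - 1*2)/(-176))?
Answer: 3855631/88 ≈ 43814.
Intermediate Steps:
T(G) = -16 + G
43798 - T((0 - 1*2)/(-176)) = 43798 - (-16 + (0 - 1*2)/(-176)) = 43798 - (-16 + (0 - 2)*(-1/176)) = 43798 - (-16 - 2*(-1/176)) = 43798 - (-16 + 1/88) = 43798 - 1*(-1407/88) = 43798 + 1407/88 = 3855631/88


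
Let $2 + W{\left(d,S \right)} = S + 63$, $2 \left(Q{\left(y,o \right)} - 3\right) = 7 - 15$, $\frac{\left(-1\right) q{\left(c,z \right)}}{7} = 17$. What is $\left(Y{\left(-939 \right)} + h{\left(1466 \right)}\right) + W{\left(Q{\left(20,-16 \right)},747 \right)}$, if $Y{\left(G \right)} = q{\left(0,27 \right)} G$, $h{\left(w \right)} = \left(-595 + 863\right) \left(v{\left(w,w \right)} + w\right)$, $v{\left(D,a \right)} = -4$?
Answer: $504365$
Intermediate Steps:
$q{\left(c,z \right)} = -119$ ($q{\left(c,z \right)} = \left(-7\right) 17 = -119$)
$Q{\left(y,o \right)} = -1$ ($Q{\left(y,o \right)} = 3 + \frac{7 - 15}{2} = 3 + \frac{1}{2} \left(-8\right) = 3 - 4 = -1$)
$W{\left(d,S \right)} = 61 + S$ ($W{\left(d,S \right)} = -2 + \left(S + 63\right) = -2 + \left(63 + S\right) = 61 + S$)
$h{\left(w \right)} = -1072 + 268 w$ ($h{\left(w \right)} = \left(-595 + 863\right) \left(-4 + w\right) = 268 \left(-4 + w\right) = -1072 + 268 w$)
$Y{\left(G \right)} = - 119 G$
$\left(Y{\left(-939 \right)} + h{\left(1466 \right)}\right) + W{\left(Q{\left(20,-16 \right)},747 \right)} = \left(\left(-119\right) \left(-939\right) + \left(-1072 + 268 \cdot 1466\right)\right) + \left(61 + 747\right) = \left(111741 + \left(-1072 + 392888\right)\right) + 808 = \left(111741 + 391816\right) + 808 = 503557 + 808 = 504365$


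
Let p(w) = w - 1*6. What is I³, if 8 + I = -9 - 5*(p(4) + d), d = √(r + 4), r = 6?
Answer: -5593 - 1985*√10 ≈ -11870.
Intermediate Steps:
p(w) = -6 + w (p(w) = w - 6 = -6 + w)
d = √10 (d = √(6 + 4) = √10 ≈ 3.1623)
I = -7 - 5*√10 (I = -8 + (-9 - 5*((-6 + 4) + √10)) = -8 + (-9 - 5*(-2 + √10)) = -8 + (-9 + (10 - 5*√10)) = -8 + (1 - 5*√10) = -7 - 5*√10 ≈ -22.811)
I³ = (-7 - 5*√10)³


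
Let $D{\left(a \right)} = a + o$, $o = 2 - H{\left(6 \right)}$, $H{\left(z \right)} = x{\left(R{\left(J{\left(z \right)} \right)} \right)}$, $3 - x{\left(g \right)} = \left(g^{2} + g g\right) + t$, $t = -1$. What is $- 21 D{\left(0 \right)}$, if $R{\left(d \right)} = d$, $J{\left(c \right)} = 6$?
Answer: $-1470$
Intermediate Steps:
$x{\left(g \right)} = 4 - 2 g^{2}$ ($x{\left(g \right)} = 3 - \left(\left(g^{2} + g g\right) - 1\right) = 3 - \left(\left(g^{2} + g^{2}\right) - 1\right) = 3 - \left(2 g^{2} - 1\right) = 3 - \left(-1 + 2 g^{2}\right) = 4 - 2 g^{2}$)
$H{\left(z \right)} = -68$ ($H{\left(z \right)} = 4 - 2 \cdot 6^{2} = 4 - 72 = -68$)
$o = 70$ ($o = 2 - -68 = 2 + 68 = 70$)
$D{\left(a \right)} = 70 + a$ ($D{\left(a \right)} = a + 70 = 70 + a$)
$- 21 D{\left(0 \right)} = - 21 \left(70 + 0\right) = \left(-21\right) 70 = -1470$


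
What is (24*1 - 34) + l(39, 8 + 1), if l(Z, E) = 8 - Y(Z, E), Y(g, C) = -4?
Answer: 2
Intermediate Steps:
l(Z, E) = 12 (l(Z, E) = 8 - 1*(-4) = 8 + 4 = 12)
(24*1 - 34) + l(39, 8 + 1) = (24*1 - 34) + 12 = (24 - 34) + 12 = -10 + 12 = 2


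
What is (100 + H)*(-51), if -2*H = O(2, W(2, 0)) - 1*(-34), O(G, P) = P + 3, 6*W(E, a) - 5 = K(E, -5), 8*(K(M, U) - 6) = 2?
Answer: -65739/16 ≈ -4108.7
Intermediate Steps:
K(M, U) = 25/4 (K(M, U) = 6 + (1/8)*2 = 6 + 1/4 = 25/4)
W(E, a) = 15/8 (W(E, a) = 5/6 + (1/6)*(25/4) = 5/6 + 25/24 = 15/8)
O(G, P) = 3 + P
H = -311/16 (H = -((3 + 15/8) - 1*(-34))/2 = -(39/8 + 34)/2 = -1/2*311/8 = -311/16 ≈ -19.438)
(100 + H)*(-51) = (100 - 311/16)*(-51) = (1289/16)*(-51) = -65739/16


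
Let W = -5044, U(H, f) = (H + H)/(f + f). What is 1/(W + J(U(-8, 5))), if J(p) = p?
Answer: -5/25228 ≈ -0.00019819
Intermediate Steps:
U(H, f) = H/f (U(H, f) = (2*H)/((2*f)) = (2*H)*(1/(2*f)) = H/f)
1/(W + J(U(-8, 5))) = 1/(-5044 - 8/5) = 1/(-25228/5) = -5/25228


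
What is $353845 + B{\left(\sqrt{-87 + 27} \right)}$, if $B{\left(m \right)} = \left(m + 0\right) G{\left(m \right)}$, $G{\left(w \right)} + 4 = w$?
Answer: $353785 - 8 i \sqrt{15} \approx 3.5379 \cdot 10^{5} - 30.984 i$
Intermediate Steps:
$G{\left(w \right)} = -4 + w$
$B{\left(m \right)} = m \left(-4 + m\right)$ ($B{\left(m \right)} = \left(m + 0\right) \left(-4 + m\right) = m \left(-4 + m\right)$)
$353845 + B{\left(\sqrt{-87 + 27} \right)} = 353845 + \sqrt{-87 + 27} \left(-4 + \sqrt{-87 + 27}\right) = 353845 + \sqrt{-60} \left(-4 + \sqrt{-60}\right) = 353845 + 2 i \sqrt{15} \left(-4 + 2 i \sqrt{15}\right)$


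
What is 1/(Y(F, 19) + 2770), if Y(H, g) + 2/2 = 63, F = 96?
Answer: 1/2832 ≈ 0.00035311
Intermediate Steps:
Y(H, g) = 62 (Y(H, g) = -1 + 63 = 62)
1/(Y(F, 19) + 2770) = 1/(62 + 2770) = 1/2832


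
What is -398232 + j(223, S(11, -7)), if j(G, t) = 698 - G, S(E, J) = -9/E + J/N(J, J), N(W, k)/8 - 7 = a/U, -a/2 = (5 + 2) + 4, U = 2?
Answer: -397757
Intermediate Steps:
a = -22 (a = -2*((5 + 2) + 4) = -2*(7 + 4) = -2*11 = -22)
N(W, k) = -32 (N(W, k) = 56 + 8*(-22/2) = 56 + 8*(-22*1/2) = 56 + 8*(-11) = 56 - 88 = -32)
S(E, J) = -9/E - J/32 (S(E, J) = -9/E + J/(-32) = -9/E + J*(-1/32) = -9/E - J/32)
-398232 + j(223, S(11, -7)) = -398232 + (698 - 1*223) = -398232 + (698 - 223) = -398232 + 475 = -397757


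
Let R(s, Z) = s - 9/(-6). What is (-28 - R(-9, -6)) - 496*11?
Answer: -10953/2 ≈ -5476.5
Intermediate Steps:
R(s, Z) = 3/2 + s (R(s, Z) = s - 9*(-⅙) = s + 3/2 = 3/2 + s)
(-28 - R(-9, -6)) - 496*11 = (-28 - (3/2 - 9)) - 496*11 = (-28 - 1*(-15/2)) - 5456 = (-28 + 15/2) - 5456 = -41/2 - 5456 = -10953/2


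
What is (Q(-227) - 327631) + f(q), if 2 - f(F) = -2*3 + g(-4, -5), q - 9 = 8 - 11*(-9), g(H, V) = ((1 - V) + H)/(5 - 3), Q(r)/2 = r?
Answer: -328078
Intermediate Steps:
Q(r) = 2*r
g(H, V) = 1/2 + H/2 - V/2 (g(H, V) = (1 + H - V)/2 = (1 + H - V)*(1/2) = 1/2 + H/2 - V/2)
q = 116 (q = 9 + (8 - 11*(-9)) = 9 + (8 + 99) = 9 + 107 = 116)
f(F) = 7 (f(F) = 2 - (-2*3 + (1/2 + (1/2)*(-4) - 1/2*(-5))) = 2 - (-6 + (1/2 - 2 + 5/2)) = 2 - (-6 + 1) = 2 - 1*(-5) = 2 + 5 = 7)
(Q(-227) - 327631) + f(q) = (2*(-227) - 327631) + 7 = (-454 - 327631) + 7 = -328085 + 7 = -328078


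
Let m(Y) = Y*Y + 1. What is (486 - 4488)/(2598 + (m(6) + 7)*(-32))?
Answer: -2001/595 ≈ -3.3630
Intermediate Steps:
m(Y) = 1 + Y**2 (m(Y) = Y**2 + 1 = 1 + Y**2)
(486 - 4488)/(2598 + (m(6) + 7)*(-32)) = (486 - 4488)/(2598 + ((1 + 6**2) + 7)*(-32)) = -4002/(2598 + ((1 + 36) + 7)*(-32)) = -4002/(2598 + (37 + 7)*(-32)) = -4002/(2598 + 44*(-32)) = -4002/(2598 - 1408) = -4002/1190 = -4002*1/1190 = -2001/595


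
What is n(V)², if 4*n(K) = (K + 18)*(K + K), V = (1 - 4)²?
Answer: 59049/4 ≈ 14762.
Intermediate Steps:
V = 9 (V = (-3)² = 9)
n(K) = K*(18 + K)/2 (n(K) = ((K + 18)*(K + K))/4 = ((18 + K)*(2*K))/4 = (2*K*(18 + K))/4 = K*(18 + K)/2)
n(V)² = ((½)*9*(18 + 9))² = ((½)*9*27)² = (243/2)² = 59049/4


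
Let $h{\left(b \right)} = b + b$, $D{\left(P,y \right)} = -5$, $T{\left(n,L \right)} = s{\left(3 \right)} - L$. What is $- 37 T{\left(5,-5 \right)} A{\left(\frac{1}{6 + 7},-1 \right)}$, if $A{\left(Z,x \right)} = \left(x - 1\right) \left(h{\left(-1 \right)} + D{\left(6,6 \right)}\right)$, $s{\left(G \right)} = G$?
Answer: $-4144$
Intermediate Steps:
$T{\left(n,L \right)} = 3 - L$
$h{\left(b \right)} = 2 b$
$A{\left(Z,x \right)} = 7 - 7 x$ ($A{\left(Z,x \right)} = \left(x - 1\right) \left(2 \left(-1\right) - 5\right) = \left(-1 + x\right) \left(-2 - 5\right) = \left(-1 + x\right) \left(-7\right) = 7 - 7 x$)
$- 37 T{\left(5,-5 \right)} A{\left(\frac{1}{6 + 7},-1 \right)} = - 37 \left(3 - -5\right) \left(7 - -7\right) = - 37 \left(3 + 5\right) \left(7 + 7\right) = \left(-37\right) 8 \cdot 14 = \left(-296\right) 14 = -4144$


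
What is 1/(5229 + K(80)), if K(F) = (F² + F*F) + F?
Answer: 1/18109 ≈ 5.5221e-5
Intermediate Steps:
K(F) = F + 2*F² (K(F) = (F² + F²) + F = 2*F² + F = F + 2*F²)
1/(5229 + K(80)) = 1/(5229 + 80*(1 + 2*80)) = 1/(5229 + 80*(1 + 160)) = 1/(5229 + 80*161) = 1/(5229 + 12880) = 1/18109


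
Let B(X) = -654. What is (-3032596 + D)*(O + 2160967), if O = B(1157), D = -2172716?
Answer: -11245103182656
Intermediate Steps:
O = -654
(-3032596 + D)*(O + 2160967) = (-3032596 - 2172716)*(-654 + 2160967) = -5205312*2160313 = -11245103182656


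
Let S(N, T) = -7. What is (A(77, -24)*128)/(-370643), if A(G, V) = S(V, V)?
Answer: 128/52949 ≈ 0.0024174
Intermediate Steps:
A(G, V) = -7
(A(77, -24)*128)/(-370643) = -7*128/(-370643) = -896*(-1/370643) = 128/52949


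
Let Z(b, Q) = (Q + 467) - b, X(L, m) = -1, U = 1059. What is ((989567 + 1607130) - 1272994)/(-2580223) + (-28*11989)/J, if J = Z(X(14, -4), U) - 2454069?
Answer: -1190138491855/3164052638433 ≈ -0.37614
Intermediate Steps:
Z(b, Q) = 467 + Q - b (Z(b, Q) = (467 + Q) - b = 467 + Q - b)
J = -2452542 (J = (467 + 1059 - 1*(-1)) - 2454069 = (467 + 1059 + 1) - 2454069 = 1527 - 2454069 = -2452542)
((989567 + 1607130) - 1272994)/(-2580223) + (-28*11989)/J = ((989567 + 1607130) - 1272994)/(-2580223) - 28*11989/(-2452542) = (2596697 - 1272994)*(-1/2580223) - 335692*(-1/2452542) = 1323703*(-1/2580223) + 167846/1226271 = -1323703/2580223 + 167846/1226271 = -1190138491855/3164052638433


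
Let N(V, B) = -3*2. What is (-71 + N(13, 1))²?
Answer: 5929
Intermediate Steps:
N(V, B) = -6
(-71 + N(13, 1))² = (-71 - 6)² = (-77)² = 5929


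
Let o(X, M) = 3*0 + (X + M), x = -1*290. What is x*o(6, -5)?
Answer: -290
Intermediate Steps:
x = -290
o(X, M) = M + X (o(X, M) = 0 + (M + X) = M + X)
x*o(6, -5) = -290*(-5 + 6) = -290*1 = -290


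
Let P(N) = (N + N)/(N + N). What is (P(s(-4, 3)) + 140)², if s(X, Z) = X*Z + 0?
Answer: 19881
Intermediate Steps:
s(X, Z) = X*Z
P(N) = 1 (P(N) = (2*N)/((2*N)) = (2*N)*(1/(2*N)) = 1)
(P(s(-4, 3)) + 140)² = (1 + 140)² = 141² = 19881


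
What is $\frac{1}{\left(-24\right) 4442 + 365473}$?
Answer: $\frac{1}{258865} \approx 3.863 \cdot 10^{-6}$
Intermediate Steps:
$\frac{1}{\left(-24\right) 4442 + 365473} = \frac{1}{-106608 + 365473} = \frac{1}{258865}$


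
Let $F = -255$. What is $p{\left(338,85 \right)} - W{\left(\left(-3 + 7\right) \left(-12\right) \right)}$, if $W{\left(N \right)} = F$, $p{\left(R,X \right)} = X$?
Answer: $340$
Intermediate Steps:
$W{\left(N \right)} = -255$
$p{\left(338,85 \right)} - W{\left(\left(-3 + 7\right) \left(-12\right) \right)} = 85 - -255 = 85 + 255 = 340$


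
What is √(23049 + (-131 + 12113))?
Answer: √35031 ≈ 187.17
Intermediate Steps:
√(23049 + (-131 + 12113)) = √(23049 + 11982) = √35031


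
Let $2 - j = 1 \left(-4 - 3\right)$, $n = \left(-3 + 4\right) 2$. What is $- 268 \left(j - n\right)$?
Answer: $-1876$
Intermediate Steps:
$n = 2$ ($n = 1 \cdot 2 = 2$)
$j = 9$ ($j = 2 - 1 \left(-4 - 3\right) = 2 - 1 \left(-7\right) = 2 - -7 = 2 + 7 = 9$)
$- 268 \left(j - n\right) = - 268 \left(9 - 2\right) = \left(-268\right) 7 = -1876$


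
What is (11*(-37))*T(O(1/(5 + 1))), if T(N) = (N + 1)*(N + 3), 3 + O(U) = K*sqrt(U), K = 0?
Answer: 0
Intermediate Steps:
O(U) = -3 (O(U) = -3 + 0*sqrt(U) = -3 + 0 = -3)
T(N) = (1 + N)*(3 + N)
(11*(-37))*T(O(1/(5 + 1))) = (11*(-37))*(3 + (-3)**2 + 4*(-3)) = -407*(3 + 9 - 12) = -407*0 = 0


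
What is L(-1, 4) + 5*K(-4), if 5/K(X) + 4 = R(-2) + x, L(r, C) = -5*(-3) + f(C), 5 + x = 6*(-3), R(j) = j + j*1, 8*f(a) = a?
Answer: 911/62 ≈ 14.694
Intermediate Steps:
f(a) = a/8
R(j) = 2*j (R(j) = j + j = 2*j)
x = -23 (x = -5 + 6*(-3) = -5 - 18 = -23)
L(r, C) = 15 + C/8 (L(r, C) = -5*(-3) + C/8 = 15 + C/8)
K(X) = -5/31 (K(X) = 5/(-4 + (2*(-2) - 23)) = 5/(-4 + (-4 - 23)) = 5/(-4 - 27) = 5/(-31) = 5*(-1/31) = -5/31)
L(-1, 4) + 5*K(-4) = (15 + (1/8)*4) + 5*(-5/31) = (15 + 1/2) - 25/31 = 31/2 - 25/31 = 911/62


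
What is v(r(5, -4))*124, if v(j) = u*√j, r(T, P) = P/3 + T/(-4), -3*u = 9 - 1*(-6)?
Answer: -310*I*√93/3 ≈ -996.51*I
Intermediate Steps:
u = -5 (u = -(9 - 1*(-6))/3 = -(9 + 6)/3 = -⅓*15 = -5)
r(T, P) = -T/4 + P/3 (r(T, P) = P*(⅓) + T*(-¼) = P/3 - T/4 = -T/4 + P/3)
v(j) = -5*√j
v(r(5, -4))*124 = -5*√(-¼*5 + (⅓)*(-4))*124 = -5*√(-5/4 - 4/3)*124 = -5*I*√93/6*124 = -310*I*√93/3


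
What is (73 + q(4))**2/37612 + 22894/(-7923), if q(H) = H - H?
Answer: -818867461/297999876 ≈ -2.7479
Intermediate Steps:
q(H) = 0
(73 + q(4))**2/37612 + 22894/(-7923) = (73 + 0)**2/37612 + 22894/(-7923) = 73**2*(1/37612) + 22894*(-1/7923) = 5329*(1/37612) - 22894/7923 = 5329/37612 - 22894/7923 = -818867461/297999876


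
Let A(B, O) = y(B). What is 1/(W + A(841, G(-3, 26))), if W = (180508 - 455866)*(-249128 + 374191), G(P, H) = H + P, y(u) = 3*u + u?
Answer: -1/34437094190 ≈ -2.9038e-11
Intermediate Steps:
y(u) = 4*u
A(B, O) = 4*B
W = -34437097554 (W = -275358*125063 = -34437097554)
1/(W + A(841, G(-3, 26))) = 1/(-34437097554 + 4*841) = 1/(-34437097554 + 3364) = 1/(-34437094190) = -1/34437094190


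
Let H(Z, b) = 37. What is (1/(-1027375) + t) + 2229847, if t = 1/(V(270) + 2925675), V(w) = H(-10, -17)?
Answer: 6702481618263103663/3005803366000 ≈ 2.2298e+6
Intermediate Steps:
V(w) = 37
t = 1/2925712 (t = 1/(37 + 2925675) = 1/2925712 ≈ 3.4180e-7)
(1/(-1027375) + t) + 2229847 = (1/(-1027375) + 1/2925712) + 2229847 = (-1/1027375 + 1/2925712) + 2229847 = -1898337/3005803366000 + 2229847 = 6702481618263103663/3005803366000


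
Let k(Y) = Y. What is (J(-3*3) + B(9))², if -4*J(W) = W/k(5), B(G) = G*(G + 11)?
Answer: 13024881/400 ≈ 32562.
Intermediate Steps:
B(G) = G*(11 + G)
J(W) = -W/20 (J(W) = -W/(4*5) = -W/20)
(J(-3*3) + B(9))² = (-(-3)*3/20 + 9*(11 + 9))² = (-1/20*(-9) + 9*20)² = (9/20 + 180)² = (3609/20)² = 13024881/400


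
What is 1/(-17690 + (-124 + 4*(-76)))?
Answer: -1/18118 ≈ -5.5194e-5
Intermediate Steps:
1/(-17690 + (-124 + 4*(-76))) = 1/(-17690 + (-124 - 304)) = 1/(-17690 - 428) = 1/(-18118) = -1/18118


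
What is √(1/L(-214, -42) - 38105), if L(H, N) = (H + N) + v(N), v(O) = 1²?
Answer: 2*I*√619444470/255 ≈ 195.21*I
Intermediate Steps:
v(O) = 1
L(H, N) = 1 + H + N (L(H, N) = (H + N) + 1 = 1 + H + N)
√(1/L(-214, -42) - 38105) = √(1/(1 - 214 - 42) - 38105) = √(1/(-255) - 38105) = √(-1/255 - 38105) = √(-9716776/255) = 2*I*√619444470/255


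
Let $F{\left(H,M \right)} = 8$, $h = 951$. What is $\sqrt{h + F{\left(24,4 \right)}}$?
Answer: $\sqrt{959} \approx 30.968$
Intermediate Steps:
$\sqrt{h + F{\left(24,4 \right)}} = \sqrt{951 + 8} = \sqrt{959}$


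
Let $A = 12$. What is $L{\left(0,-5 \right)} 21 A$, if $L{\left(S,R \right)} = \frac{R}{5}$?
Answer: $-252$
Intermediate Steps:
$L{\left(S,R \right)} = \frac{R}{5}$ ($L{\left(S,R \right)} = R \frac{1}{5} = \frac{R}{5}$)
$L{\left(0,-5 \right)} 21 A = \frac{1}{5} \left(-5\right) 21 \cdot 12 = \left(-1\right) 21 \cdot 12 = \left(-21\right) 12 = -252$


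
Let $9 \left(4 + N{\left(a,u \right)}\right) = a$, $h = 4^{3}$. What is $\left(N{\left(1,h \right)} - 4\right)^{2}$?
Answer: $\frac{5041}{81} \approx 62.235$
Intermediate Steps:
$h = 64$
$N{\left(a,u \right)} = -4 + \frac{a}{9}$
$\left(N{\left(1,h \right)} - 4\right)^{2} = \left(\left(-4 + \frac{1}{9} \cdot 1\right) - 4\right)^{2} = \left(\left(-4 + \frac{1}{9}\right) - 4\right)^{2} = \left(- \frac{35}{9} - 4\right)^{2} = \left(- \frac{71}{9}\right)^{2} = \frac{5041}{81}$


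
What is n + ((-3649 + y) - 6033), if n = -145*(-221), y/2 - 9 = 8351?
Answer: 39083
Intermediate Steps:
y = 16720 (y = 18 + 2*8351 = 18 + 16702 = 16720)
n = 32045
n + ((-3649 + y) - 6033) = 32045 + ((-3649 + 16720) - 6033) = 32045 + (13071 - 6033) = 32045 + 7038 = 39083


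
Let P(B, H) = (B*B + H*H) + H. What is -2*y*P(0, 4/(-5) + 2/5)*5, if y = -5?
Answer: -12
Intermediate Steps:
P(B, H) = H + B**2 + H**2 (P(B, H) = (B**2 + H**2) + H = H + B**2 + H**2)
-2*y*P(0, 4/(-5) + 2/5)*5 = -2*(-5*((4/(-5) + 2/5) + 0**2 + (4/(-5) + 2/5)**2))*5 = -2*(-5*((4*(-1/5) + 2*(1/5)) + 0 + (4*(-1/5) + 2*(1/5))**2))*5 = -2*(-5*((-4/5 + 2/5) + 0 + (-4/5 + 2/5)**2))*5 = -2*(-5*(-2/5 + 0 + (-2/5)**2))*5 = -2*(-5*(-2/5 + 0 + 4/25))*5 = -2*(-5*(-6/25))*5 = -12*5/5 = -2*6 = -12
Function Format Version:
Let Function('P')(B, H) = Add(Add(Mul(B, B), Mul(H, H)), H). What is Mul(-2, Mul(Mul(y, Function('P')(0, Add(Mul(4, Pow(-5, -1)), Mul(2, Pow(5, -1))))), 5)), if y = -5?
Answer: -12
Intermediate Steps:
Function('P')(B, H) = Add(H, Pow(B, 2), Pow(H, 2)) (Function('P')(B, H) = Add(Add(Pow(B, 2), Pow(H, 2)), H) = Add(H, Pow(B, 2), Pow(H, 2)))
Mul(-2, Mul(Mul(y, Function('P')(0, Add(Mul(4, Pow(-5, -1)), Mul(2, Pow(5, -1))))), 5)) = Mul(-2, Mul(Mul(-5, Add(Add(Mul(4, Pow(-5, -1)), Mul(2, Pow(5, -1))), Pow(0, 2), Pow(Add(Mul(4, Pow(-5, -1)), Mul(2, Pow(5, -1))), 2))), 5)) = Mul(-2, Mul(Mul(-5, Add(Add(Mul(4, Rational(-1, 5)), Mul(2, Rational(1, 5))), 0, Pow(Add(Mul(4, Rational(-1, 5)), Mul(2, Rational(1, 5))), 2))), 5)) = Mul(-2, Mul(Mul(-5, Add(Add(Rational(-4, 5), Rational(2, 5)), 0, Pow(Add(Rational(-4, 5), Rational(2, 5)), 2))), 5)) = Mul(-2, Mul(Mul(-5, Add(Rational(-2, 5), 0, Pow(Rational(-2, 5), 2))), 5)) = Mul(-2, Mul(Mul(-5, Add(Rational(-2, 5), 0, Rational(4, 25))), 5)) = Mul(-2, Mul(Mul(-5, Rational(-6, 25)), 5)) = Mul(-2, Mul(Rational(6, 5), 5)) = Mul(-2, 6) = -12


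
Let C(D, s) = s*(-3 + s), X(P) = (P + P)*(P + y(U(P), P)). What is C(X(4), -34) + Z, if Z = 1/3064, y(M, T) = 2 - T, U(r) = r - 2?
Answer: 3854513/3064 ≈ 1258.0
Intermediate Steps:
U(r) = -2 + r
X(P) = 4*P (X(P) = (P + P)*(P + (2 - P)) = (2*P)*2 = 4*P)
Z = 1/3064 ≈ 0.00032637
C(X(4), -34) + Z = -34*(-3 - 34) + 1/3064 = -34*(-37) + 1/3064 = 1258 + 1/3064 = 3854513/3064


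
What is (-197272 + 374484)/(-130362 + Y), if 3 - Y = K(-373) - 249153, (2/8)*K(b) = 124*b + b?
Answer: 88606/152647 ≈ 0.58046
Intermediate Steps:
K(b) = 500*b (K(b) = 4*(124*b + b) = 4*(125*b) = 500*b)
Y = 435656 (Y = 3 - (500*(-373) - 249153) = 3 - (-186500 - 249153) = 3 - 1*(-435653) = 3 + 435653 = 435656)
(-197272 + 374484)/(-130362 + Y) = (-197272 + 374484)/(-130362 + 435656) = 177212/305294 = 177212*(1/305294) = 88606/152647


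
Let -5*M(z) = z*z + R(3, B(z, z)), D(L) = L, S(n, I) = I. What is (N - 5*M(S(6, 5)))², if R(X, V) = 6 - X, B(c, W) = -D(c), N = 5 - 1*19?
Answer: 196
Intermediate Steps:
N = -14 (N = 5 - 19 = -14)
B(c, W) = -c
M(z) = -⅗ - z²/5 (M(z) = -(z*z + (6 - 1*3))/5 = -(z² + (6 - 3))/5 = -(z² + 3)/5 = -(3 + z²)/5 = -⅗ - z²/5)
(N - 5*M(S(6, 5)))² = (-14 - 5*(-⅗ - ⅕*5²))² = (-14 - 5*(-⅗ - ⅕*25))² = (-14 - 5*(-⅗ - 5))² = (-14 - 5*(-28/5))² = (-14 + 28)² = 14² = 196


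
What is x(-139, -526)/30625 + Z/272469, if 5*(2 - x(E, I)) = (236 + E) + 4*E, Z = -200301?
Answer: -1454442984/1986753125 ≈ -0.73207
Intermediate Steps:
x(E, I) = -226/5 - E (x(E, I) = 2 - ((236 + E) + 4*E)/5 = 2 - (236 + 5*E)/5 = 2 + (-236/5 - E) = -226/5 - E)
x(-139, -526)/30625 + Z/272469 = (-226/5 - 1*(-139))/30625 - 200301/272469 = (-226/5 + 139)*(1/30625) - 200301*1/272469 = (469/5)*(1/30625) - 66767/90823 = 67/21875 - 66767/90823 = -1454442984/1986753125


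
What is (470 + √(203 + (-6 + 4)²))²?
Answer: 221107 + 2820*√23 ≈ 2.3463e+5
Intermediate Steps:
(470 + √(203 + (-6 + 4)²))² = (470 + √(203 + (-2)²))² = (470 + √(203 + 4))² = (470 + √207)² = (470 + 3*√23)²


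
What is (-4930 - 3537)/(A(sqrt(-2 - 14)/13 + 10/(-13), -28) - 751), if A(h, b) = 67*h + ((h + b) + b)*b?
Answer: -6663529/619513 + 101604*I/619513 ≈ -10.756 + 0.16401*I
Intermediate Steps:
A(h, b) = 67*h + b*(h + 2*b) (A(h, b) = 67*h + ((b + h) + b)*b = 67*h + (h + 2*b)*b = 67*h + b*(h + 2*b))
(-4930 - 3537)/(A(sqrt(-2 - 14)/13 + 10/(-13), -28) - 751) = (-4930 - 3537)/((2*(-28)**2 + 67*(sqrt(-2 - 14)/13 + 10/(-13)) - 28*(sqrt(-2 - 14)/13 + 10/(-13))) - 751) = -8467/((2*784 + 67*(sqrt(-16)*(1/13) + 10*(-1/13)) - 28*(sqrt(-16)*(1/13) + 10*(-1/13))) - 751) = -8467/((1568 + 67*((4*I)*(1/13) - 10/13) - 28*((4*I)*(1/13) - 10/13)) - 751) = -8467/((1568 + 67*(4*I/13 - 10/13) - 28*(4*I/13 - 10/13)) - 751) = -8467/((1568 + 67*(-10/13 + 4*I/13) - 28*(-10/13 + 4*I/13)) - 751) = -8467/((1568 + (-670/13 + 268*I/13) + (280/13 - 112*I/13)) - 751) = -8467/((1538 + 12*I) - 751) = -8467*(787 - 12*I)/619513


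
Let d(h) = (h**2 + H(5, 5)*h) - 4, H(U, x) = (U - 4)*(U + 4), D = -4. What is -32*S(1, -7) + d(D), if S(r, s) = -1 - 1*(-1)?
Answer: -24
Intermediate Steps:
S(r, s) = 0 (S(r, s) = -1 + 1 = 0)
H(U, x) = (-4 + U)*(4 + U)
d(h) = -4 + h**2 + 9*h (d(h) = (h**2 + (-16 + 5**2)*h) - 4 = (h**2 + (-16 + 25)*h) - 4 = (h**2 + 9*h) - 4 = -4 + h**2 + 9*h)
-32*S(1, -7) + d(D) = -32*0 + (-4 + (-4)**2 + 9*(-4)) = 0 + (-4 + 16 - 36) = 0 - 24 = -24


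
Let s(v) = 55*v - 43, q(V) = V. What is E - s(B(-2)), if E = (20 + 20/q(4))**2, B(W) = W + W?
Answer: 888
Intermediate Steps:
B(W) = 2*W
s(v) = -43 + 55*v
E = 625 (E = (20 + 20/4)**2 = (20 + 20*(1/4))**2 = (20 + 5)**2 = 25**2 = 625)
E - s(B(-2)) = 625 - (-43 + 55*(2*(-2))) = 625 - (-43 + 55*(-4)) = 625 - (-43 - 220) = 625 - 1*(-263) = 625 + 263 = 888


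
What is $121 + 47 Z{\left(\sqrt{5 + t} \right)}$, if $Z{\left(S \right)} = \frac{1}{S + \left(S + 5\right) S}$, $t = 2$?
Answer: $\frac{3462}{29} + \frac{282 \sqrt{7}}{203} \approx 123.05$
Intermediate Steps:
$Z{\left(S \right)} = \frac{1}{S + S \left(5 + S\right)}$ ($Z{\left(S \right)} = \frac{1}{S + \left(5 + S\right) S} = \frac{1}{S + S \left(5 + S\right)}$)
$121 + 47 Z{\left(\sqrt{5 + t} \right)} = 121 + 47 \frac{1}{\sqrt{5 + 2} \left(6 + \sqrt{5 + 2}\right)} = 121 + 47 \frac{1}{\sqrt{7} \left(6 + \sqrt{7}\right)} = 121 + 47 \frac{\frac{1}{7} \sqrt{7}}{6 + \sqrt{7}} = 121 + 47 \frac{\sqrt{7}}{7 \left(6 + \sqrt{7}\right)} = 121 + \frac{47 \sqrt{7}}{7 \left(6 + \sqrt{7}\right)}$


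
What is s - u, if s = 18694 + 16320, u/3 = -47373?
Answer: 177133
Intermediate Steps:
u = -142119 (u = 3*(-47373) = -142119)
s = 35014
s - u = 35014 - 1*(-142119) = 35014 + 142119 = 177133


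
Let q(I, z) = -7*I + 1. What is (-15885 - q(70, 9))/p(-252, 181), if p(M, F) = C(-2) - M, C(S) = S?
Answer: -7698/125 ≈ -61.584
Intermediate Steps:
p(M, F) = -2 - M
q(I, z) = 1 - 7*I
(-15885 - q(70, 9))/p(-252, 181) = (-15885 - (1 - 7*70))/(-2 - 1*(-252)) = (-15885 - (1 - 490))/(-2 + 252) = (-15885 - 1*(-489))/250 = (-15885 + 489)*(1/250) = -15396*1/250 = -7698/125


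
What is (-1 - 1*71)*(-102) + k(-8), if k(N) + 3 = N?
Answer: 7333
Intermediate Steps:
k(N) = -3 + N
(-1 - 1*71)*(-102) + k(-8) = (-1 - 1*71)*(-102) + (-3 - 8) = (-1 - 71)*(-102) - 11 = -72*(-102) - 11 = 7344 - 11 = 7333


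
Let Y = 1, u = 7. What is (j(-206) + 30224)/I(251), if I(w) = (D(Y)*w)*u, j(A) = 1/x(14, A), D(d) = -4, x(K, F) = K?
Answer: -423137/98392 ≈ -4.3005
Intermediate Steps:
j(A) = 1/14
I(w) = -28*w (I(w) = -4*w*7 = -28*w)
(j(-206) + 30224)/I(251) = (1/14 + 30224)/((-28*251)) = (423137/14)/(-7028) = (423137/14)*(-1/7028) = -423137/98392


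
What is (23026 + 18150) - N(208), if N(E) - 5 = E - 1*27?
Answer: 40990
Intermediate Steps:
N(E) = -22 + E (N(E) = 5 + (E - 1*27) = 5 + (E - 27) = 5 + (-27 + E) = -22 + E)
(23026 + 18150) - N(208) = (23026 + 18150) - (-22 + 208) = 41176 - 1*186 = 41176 - 186 = 40990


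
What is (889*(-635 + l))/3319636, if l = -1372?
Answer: -1784223/3319636 ≈ -0.53748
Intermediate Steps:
(889*(-635 + l))/3319636 = (889*(-635 - 1372))/3319636 = (889*(-2007))*(1/3319636) = -1784223*1/3319636 = -1784223/3319636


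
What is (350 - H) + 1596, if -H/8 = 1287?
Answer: 12242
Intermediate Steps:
H = -10296 (H = -8*1287 = -10296)
(350 - H) + 1596 = (350 - 1*(-10296)) + 1596 = (350 + 10296) + 1596 = 10646 + 1596 = 12242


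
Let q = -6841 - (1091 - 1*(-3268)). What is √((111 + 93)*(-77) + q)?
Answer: 62*I*√7 ≈ 164.04*I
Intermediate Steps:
q = -11200 (q = -6841 - (1091 + 3268) = -6841 - 1*4359 = -6841 - 4359 = -11200)
√((111 + 93)*(-77) + q) = √((111 + 93)*(-77) - 11200) = √(204*(-77) - 11200) = √(-15708 - 11200) = √(-26908) = 62*I*√7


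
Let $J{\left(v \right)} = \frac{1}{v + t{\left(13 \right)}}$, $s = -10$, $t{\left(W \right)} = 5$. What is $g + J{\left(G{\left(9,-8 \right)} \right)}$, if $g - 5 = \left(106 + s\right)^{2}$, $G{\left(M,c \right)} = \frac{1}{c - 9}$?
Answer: $\frac{774581}{84} \approx 9221.2$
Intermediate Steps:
$G{\left(M,c \right)} = \frac{1}{-9 + c}$
$J{\left(v \right)} = \frac{1}{5 + v}$ ($J{\left(v \right)} = \frac{1}{v + 5} = \frac{1}{5 + v}$)
$g = 9221$ ($g = 5 + \left(106 - 10\right)^{2} = 5 + 96^{2} = 5 + 9216 = 9221$)
$g + J{\left(G{\left(9,-8 \right)} \right)} = 9221 + \frac{1}{5 + \frac{1}{-9 - 8}} = 9221 + \frac{1}{5 + \frac{1}{-17}} = 9221 + \frac{1}{5 - \frac{1}{17}} = 9221 + \frac{1}{\frac{84}{17}} = 9221 + \frac{17}{84} = \frac{774581}{84}$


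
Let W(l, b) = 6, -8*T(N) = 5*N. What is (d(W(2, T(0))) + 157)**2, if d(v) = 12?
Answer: 28561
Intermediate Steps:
T(N) = -5*N/8
(d(W(2, T(0))) + 157)**2 = (12 + 157)**2 = 169**2 = 28561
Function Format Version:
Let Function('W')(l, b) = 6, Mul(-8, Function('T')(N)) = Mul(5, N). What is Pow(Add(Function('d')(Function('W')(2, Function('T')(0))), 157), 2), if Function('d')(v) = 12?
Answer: 28561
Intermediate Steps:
Function('T')(N) = Mul(Rational(-5, 8), N) (Function('T')(N) = Mul(Rational(-1, 8), Mul(5, N)) = Mul(Rational(-5, 8), N))
Pow(Add(Function('d')(Function('W')(2, Function('T')(0))), 157), 2) = Pow(Add(12, 157), 2) = Pow(169, 2) = 28561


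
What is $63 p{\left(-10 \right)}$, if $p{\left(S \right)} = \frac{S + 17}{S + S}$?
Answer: $- \frac{441}{20} \approx -22.05$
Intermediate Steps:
$p{\left(S \right)} = \frac{17 + S}{2 S}$
$63 p{\left(-10 \right)} = 63 \frac{17 - 10}{2 \left(-10\right)} = 63 \cdot \frac{1}{2} \left(- \frac{1}{10}\right) 7 = 63 \left(- \frac{7}{20}\right) = - \frac{441}{20}$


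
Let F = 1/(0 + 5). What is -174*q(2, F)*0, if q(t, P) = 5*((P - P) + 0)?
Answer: 0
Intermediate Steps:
F = ⅕ (F = 1/5 = ⅕ ≈ 0.20000)
q(t, P) = 0 (q(t, P) = 5*(0 + 0) = 5*0 = 0)
-174*q(2, F)*0 = -174*0*0 = 0*0 = 0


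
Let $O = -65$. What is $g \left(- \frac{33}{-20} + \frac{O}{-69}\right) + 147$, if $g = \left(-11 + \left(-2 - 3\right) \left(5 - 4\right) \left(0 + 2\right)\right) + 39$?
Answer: $\frac{44541}{230} \approx 193.66$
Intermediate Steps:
$g = 18$ ($g = \left(-11 + \left(-5\right) 1 \cdot 2\right) + 39 = \left(-11 - 10\right) + 39 = -21 + 39 = 18$)
$g \left(- \frac{33}{-20} + \frac{O}{-69}\right) + 147 = 18 \left(- \frac{33}{-20} - \frac{65}{-69}\right) + 147 = 18 \left(\left(-33\right) \left(- \frac{1}{20}\right) - - \frac{65}{69}\right) + 147 = 18 \left(\frac{33}{20} + \frac{65}{69}\right) + 147 = 18 \cdot \frac{3577}{1380} + 147 = \frac{10731}{230} + 147 = \frac{44541}{230}$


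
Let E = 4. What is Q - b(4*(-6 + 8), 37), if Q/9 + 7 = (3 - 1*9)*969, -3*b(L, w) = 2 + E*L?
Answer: -157133/3 ≈ -52378.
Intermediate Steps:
b(L, w) = -2/3 - 4*L/3 (b(L, w) = -(2 + 4*L)/3 = -2/3 - 4*L/3)
Q = -52389 (Q = -63 + 9*((3 - 1*9)*969) = -63 + 9*((3 - 9)*969) = -63 + 9*(-6*969) = -63 + 9*(-5814) = -63 - 52326 = -52389)
Q - b(4*(-6 + 8), 37) = -52389 - (-2/3 - 16*(-6 + 8)/3) = -52389 - (-2/3 - 16*2/3) = -52389 - (-2/3 - 4/3*8) = -52389 - (-2/3 - 32/3) = -52389 - 1*(-34/3) = -52389 + 34/3 = -157133/3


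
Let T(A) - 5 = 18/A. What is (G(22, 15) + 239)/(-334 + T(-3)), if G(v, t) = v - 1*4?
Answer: -257/335 ≈ -0.76716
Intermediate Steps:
G(v, t) = -4 + v (G(v, t) = v - 4 = -4 + v)
T(A) = 5 + 18/A
(G(22, 15) + 239)/(-334 + T(-3)) = ((-4 + 22) + 239)/(-334 + (5 + 18/(-3))) = (18 + 239)/(-334 + (5 + 18*(-⅓))) = 257/(-334 + (5 - 6)) = 257/(-334 - 1) = 257/(-335) = 257*(-1/335) = -257/335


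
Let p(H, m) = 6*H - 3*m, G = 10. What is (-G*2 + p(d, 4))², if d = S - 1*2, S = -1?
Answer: 2500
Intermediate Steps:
d = -3 (d = -1 - 1*2 = -1 - 2 = -3)
p(H, m) = -3*m + 6*H
(-G*2 + p(d, 4))² = (-1*10*2 + (-3*4 + 6*(-3)))² = (-10*2 + (-12 - 18))² = (-20 - 30)² = (-50)² = 2500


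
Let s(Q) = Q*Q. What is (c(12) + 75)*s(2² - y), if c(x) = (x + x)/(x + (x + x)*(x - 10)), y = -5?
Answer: 30537/5 ≈ 6107.4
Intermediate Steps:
s(Q) = Q²
c(x) = 2*x/(x + 2*x*(-10 + x)) (c(x) = (2*x)/(x + (2*x)*(-10 + x)) = (2*x)/(x + 2*x*(-10 + x)) = 2*x/(x + 2*x*(-10 + x)))
(c(12) + 75)*s(2² - y) = (2/(-19 + 2*12) + 75)*(2² - 1*(-5))² = (2/(-19 + 24) + 75)*(4 + 5)² = (2/5 + 75)*9² = (2*(⅕) + 75)*81 = (⅖ + 75)*81 = (377/5)*81 = 30537/5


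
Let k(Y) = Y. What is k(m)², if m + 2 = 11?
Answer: 81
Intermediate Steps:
m = 9 (m = -2 + 11 = 9)
k(m)² = 9² = 81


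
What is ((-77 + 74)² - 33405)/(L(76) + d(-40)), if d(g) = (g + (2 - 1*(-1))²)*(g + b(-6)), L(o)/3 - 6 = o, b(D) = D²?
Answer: -16698/185 ≈ -90.259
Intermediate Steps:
L(o) = 18 + 3*o
d(g) = (9 + g)*(36 + g) (d(g) = (g + (2 - 1*(-1))²)*(g + (-6)²) = (g + (2 + 1)²)*(g + 36) = (g + 3²)*(36 + g) = (g + 9)*(36 + g) = (9 + g)*(36 + g))
((-77 + 74)² - 33405)/(L(76) + d(-40)) = ((-77 + 74)² - 33405)/((18 + 3*76) + (324 + (-40)² + 45*(-40))) = ((-3)² - 33405)/((18 + 228) + (324 + 1600 - 1800)) = (9 - 33405)/(246 + 124) = -33396/370 = -33396*1/370 = -16698/185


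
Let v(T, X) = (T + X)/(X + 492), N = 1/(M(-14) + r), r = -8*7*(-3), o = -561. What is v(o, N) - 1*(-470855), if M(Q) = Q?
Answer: 35676126102/75769 ≈ 4.7085e+5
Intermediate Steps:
r = 168 (r = -56*(-3) = 168)
N = 1/154 (N = 1/(-14 + 168) = 1/154 ≈ 0.0064935)
v(T, X) = (T + X)/(492 + X)
v(o, N) - 1*(-470855) = (-561 + 1/154)/(492 + 1/154) - 1*(-470855) = -86393/154/(75769/154) + 470855 = (154/75769)*(-86393/154) + 470855 = -86393/75769 + 470855 = 35676126102/75769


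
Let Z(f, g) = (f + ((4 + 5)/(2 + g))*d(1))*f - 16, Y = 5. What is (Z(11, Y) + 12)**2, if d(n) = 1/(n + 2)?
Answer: 725904/49 ≈ 14814.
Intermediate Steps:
d(n) = 1/(2 + n)
Z(f, g) = -16 + f*(f + 3/(2 + g)) (Z(f, g) = (f + ((4 + 5)/(2 + g))/(2 + 1))*f - 16 = (f + (9/(2 + g))/3)*f - 16 = (f + (9/(2 + g))*(1/3))*f - 16 = (f + 3/(2 + g))*f - 16 = f*(f + 3/(2 + g)) - 16 = -16 + f*(f + 3/(2 + g)))
(Z(11, Y) + 12)**2 = ((-32 - 16*5 + 2*11**2 + 3*11 + 5*11**2)/(2 + 5) + 12)**2 = ((-32 - 80 + 2*121 + 33 + 5*121)/7 + 12)**2 = ((-32 - 80 + 242 + 33 + 605)/7 + 12)**2 = ((1/7)*768 + 12)**2 = (768/7 + 12)**2 = (852/7)**2 = 725904/49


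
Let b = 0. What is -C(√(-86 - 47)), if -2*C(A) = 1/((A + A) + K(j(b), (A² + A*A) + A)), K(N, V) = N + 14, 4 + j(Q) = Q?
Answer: 5/632 - I*√133/632 ≈ 0.0079114 - 0.018248*I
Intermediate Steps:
j(Q) = -4 + Q
K(N, V) = 14 + N
C(A) = -1/(2*(10 + 2*A)) (C(A) = -1/(2*((A + A) + (14 + (-4 + 0)))) = -1/(2*(2*A + (14 - 4))) = -1/(2*(2*A + 10)) = -1/(2*(10 + 2*A)))
-C(√(-86 - 47)) = -(-1)/(20 + 4*√(-86 - 47)) = -(-1)/(20 + 4*√(-133)) = -(-1)/(20 + 4*(I*√133)) = -(-1)/(20 + 4*I*√133) = 1/(20 + 4*I*√133)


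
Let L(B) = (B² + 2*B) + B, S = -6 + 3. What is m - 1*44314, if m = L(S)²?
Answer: -44314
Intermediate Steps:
S = -3
L(B) = B² + 3*B
m = 0 (m = (-3*(3 - 3))² = (-3*0)² = 0² = 0)
m - 1*44314 = 0 - 1*44314 = 0 - 44314 = -44314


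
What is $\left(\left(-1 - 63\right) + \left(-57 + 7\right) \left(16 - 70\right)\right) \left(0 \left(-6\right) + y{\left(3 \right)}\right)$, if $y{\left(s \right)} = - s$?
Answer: $-7908$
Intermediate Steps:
$\left(\left(-1 - 63\right) + \left(-57 + 7\right) \left(16 - 70\right)\right) \left(0 \left(-6\right) + y{\left(3 \right)}\right) = \left(\left(-1 - 63\right) + \left(-57 + 7\right) \left(16 - 70\right)\right) \left(0 \left(-6\right) - 3\right) = \left(\left(-1 - 63\right) - -2700\right) \left(0 - 3\right) = \left(-64 + 2700\right) \left(-3\right) = 2636 \left(-3\right) = -7908$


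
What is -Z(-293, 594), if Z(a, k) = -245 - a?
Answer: -48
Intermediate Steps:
-Z(-293, 594) = -(-245 - 1*(-293)) = -(-245 + 293) = -1*48 = -48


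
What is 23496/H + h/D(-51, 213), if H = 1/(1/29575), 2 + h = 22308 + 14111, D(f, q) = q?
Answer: 360679141/2099825 ≈ 171.77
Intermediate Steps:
h = 36417 (h = -2 + (22308 + 14111) = -2 + 36419 = 36417)
H = 29575 (H = 1/(1/29575) = 29575)
23496/H + h/D(-51, 213) = 23496/29575 + 36417/213 = 23496*(1/29575) + 36417*(1/213) = 23496/29575 + 12139/71 = 360679141/2099825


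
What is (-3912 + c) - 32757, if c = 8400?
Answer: -28269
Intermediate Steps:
(-3912 + c) - 32757 = (-3912 + 8400) - 32757 = 4488 - 32757 = -28269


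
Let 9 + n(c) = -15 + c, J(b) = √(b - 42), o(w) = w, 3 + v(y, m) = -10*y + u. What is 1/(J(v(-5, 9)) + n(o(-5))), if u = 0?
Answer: -29/836 - √5/836 ≈ -0.037364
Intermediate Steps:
v(y, m) = -3 - 10*y (v(y, m) = -3 + (-10*y + 0) = -3 - 10*y)
J(b) = √(-42 + b)
n(c) = -24 + c (n(c) = -9 + (-15 + c) = -24 + c)
1/(J(v(-5, 9)) + n(o(-5))) = 1/(√(-42 + (-3 - 10*(-5))) + (-24 - 5)) = 1/(√(-42 + (-3 + 50)) - 29) = 1/(√(-42 + 47) - 29) = 1/(√5 - 29) = 1/(-29 + √5)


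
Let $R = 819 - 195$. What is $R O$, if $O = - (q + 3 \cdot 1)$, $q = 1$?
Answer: $-2496$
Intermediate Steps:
$R = 624$
$O = -4$ ($O = - (1 + 3 \cdot 1) = - (1 + 3) = \left(-1\right) 4 = -4$)
$R O = 624 \left(-4\right) = -2496$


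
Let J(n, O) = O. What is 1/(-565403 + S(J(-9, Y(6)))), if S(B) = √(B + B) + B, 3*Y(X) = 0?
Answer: -1/565403 ≈ -1.7687e-6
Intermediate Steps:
Y(X) = 0 (Y(X) = (⅓)*0 = 0)
S(B) = B + √2*√B (S(B) = √(2*B) + B = √2*√B + B = B + √2*√B)
1/(-565403 + S(J(-9, Y(6)))) = 1/(-565403 + (0 + √2*√0)) = 1/(-565403 + (0 + √2*0)) = 1/(-565403 + (0 + 0)) = 1/(-565403 + 0) = 1/(-565403) = -1/565403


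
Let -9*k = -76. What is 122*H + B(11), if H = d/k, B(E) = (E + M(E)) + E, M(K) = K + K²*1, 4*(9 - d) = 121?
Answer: -23257/152 ≈ -153.01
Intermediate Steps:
d = -85/4 (d = 9 - ¼*121 = 9 - 121/4 = -85/4 ≈ -21.250)
k = 76/9 (k = -⅑*(-76) = 76/9 ≈ 8.4444)
M(K) = K + K²
B(E) = 2*E + E*(1 + E) (B(E) = (E + E*(1 + E)) + E = 2*E + E*(1 + E))
H = -765/304 (H = -85/(4*76/9) = -85/4*9/76 = -765/304 ≈ -2.5164)
122*H + B(11) = 122*(-765/304) + 11*(3 + 11) = -46665/152 + 11*14 = -46665/152 + 154 = -23257/152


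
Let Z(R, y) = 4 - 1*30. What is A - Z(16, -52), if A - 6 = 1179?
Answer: 1211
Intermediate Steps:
A = 1185 (A = 6 + 1179 = 1185)
Z(R, y) = -26 (Z(R, y) = 4 - 30 = -26)
A - Z(16, -52) = 1185 - 1*(-26) = 1185 + 26 = 1211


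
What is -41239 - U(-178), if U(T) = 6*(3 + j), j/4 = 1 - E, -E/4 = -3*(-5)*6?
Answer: -49921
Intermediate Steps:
E = -360 (E = -4*(-3*(-5))*6 = -60*6 = -4*90 = -360)
j = 1444 (j = 4*(1 - 1*(-360)) = 4*(1 + 360) = 4*361 = 1444)
U(T) = 8682 (U(T) = 6*(3 + 1444) = 6*1447 = 8682)
-41239 - U(-178) = -41239 - 1*8682 = -41239 - 8682 = -49921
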